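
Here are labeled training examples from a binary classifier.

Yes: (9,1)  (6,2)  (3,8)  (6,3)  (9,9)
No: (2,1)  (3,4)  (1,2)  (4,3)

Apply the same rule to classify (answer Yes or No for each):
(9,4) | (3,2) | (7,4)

Yes, No, Yes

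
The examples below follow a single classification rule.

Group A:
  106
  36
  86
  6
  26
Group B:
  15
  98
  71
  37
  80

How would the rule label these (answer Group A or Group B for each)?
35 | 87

The pattern is that an item is 'Group A' exactly when: ends in digit 6.
35 → last digit 5 → Group B.
87 → last digit 7 → Group B.

Group B, Group B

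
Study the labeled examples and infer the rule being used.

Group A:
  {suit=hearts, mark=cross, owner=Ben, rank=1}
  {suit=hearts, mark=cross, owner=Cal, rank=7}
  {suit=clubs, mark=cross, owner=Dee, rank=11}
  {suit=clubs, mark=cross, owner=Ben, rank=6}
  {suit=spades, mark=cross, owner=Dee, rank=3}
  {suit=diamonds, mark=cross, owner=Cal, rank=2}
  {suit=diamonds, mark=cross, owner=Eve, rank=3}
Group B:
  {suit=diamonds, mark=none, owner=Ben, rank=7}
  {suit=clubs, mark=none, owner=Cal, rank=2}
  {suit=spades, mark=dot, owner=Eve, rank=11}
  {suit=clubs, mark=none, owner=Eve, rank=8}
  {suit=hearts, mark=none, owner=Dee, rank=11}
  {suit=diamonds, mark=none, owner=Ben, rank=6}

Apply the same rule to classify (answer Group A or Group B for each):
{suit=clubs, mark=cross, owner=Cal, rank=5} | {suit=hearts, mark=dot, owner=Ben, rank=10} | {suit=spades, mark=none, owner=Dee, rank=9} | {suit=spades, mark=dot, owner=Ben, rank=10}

Group A, Group B, Group B, Group B

All 'Group A' examples share one property — mark is cross — and every 'Group B' example lacks it.
{suit=clubs, mark=cross, owner=Cal, rank=5} → mark is cross → Group A.
{suit=hearts, mark=dot, owner=Ben, rank=10} → mark is dot → Group B.
{suit=spades, mark=none, owner=Dee, rank=9} → mark is none → Group B.
{suit=spades, mark=dot, owner=Ben, rank=10} → mark is dot → Group B.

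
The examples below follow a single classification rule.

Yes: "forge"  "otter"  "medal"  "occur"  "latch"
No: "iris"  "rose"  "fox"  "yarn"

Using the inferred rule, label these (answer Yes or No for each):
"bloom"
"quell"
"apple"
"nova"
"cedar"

A rule that fits every label: length 5 — true of each 'Yes' example, false of each 'No' one.
"bloom" — length 5, hence Yes.
"quell" — length 5, hence Yes.
"apple" — length 5, hence Yes.
"nova" — length 4, hence No.
"cedar" — length 5, hence Yes.

Yes, Yes, Yes, No, Yes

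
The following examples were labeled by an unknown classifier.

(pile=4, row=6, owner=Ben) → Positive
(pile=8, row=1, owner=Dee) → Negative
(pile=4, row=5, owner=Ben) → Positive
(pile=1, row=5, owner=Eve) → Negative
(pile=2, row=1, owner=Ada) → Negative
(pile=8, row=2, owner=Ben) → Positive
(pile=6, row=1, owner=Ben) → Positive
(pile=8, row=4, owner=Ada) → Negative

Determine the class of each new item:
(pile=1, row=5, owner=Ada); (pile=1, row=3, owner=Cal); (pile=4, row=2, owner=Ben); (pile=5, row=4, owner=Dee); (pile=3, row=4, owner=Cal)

Negative, Negative, Positive, Negative, Negative

A rule that fits every label: owner is Ben — true of each 'Positive' example, false of each 'Negative' one.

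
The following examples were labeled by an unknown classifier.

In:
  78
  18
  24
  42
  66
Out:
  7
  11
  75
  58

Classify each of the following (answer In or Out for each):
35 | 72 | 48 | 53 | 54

Out, In, In, Out, In

Rule: multiple of 6. This holds for each 'In' example and fails for each 'Out' one.
35 — 35 = 6·5 + 5, hence Out. 72 — 72 = 6·12, hence In. 48 — 48 = 6·8, hence In. 53 — 53 = 6·8 + 5, hence Out. 54 — 54 = 6·9, hence In.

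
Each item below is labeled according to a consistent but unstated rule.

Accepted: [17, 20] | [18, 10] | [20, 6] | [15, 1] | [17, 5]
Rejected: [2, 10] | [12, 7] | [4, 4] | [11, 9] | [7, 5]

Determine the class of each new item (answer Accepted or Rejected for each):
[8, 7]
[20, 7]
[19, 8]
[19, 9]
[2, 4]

The distinguishing property — first ≥ 15 — holds for all the 'Accepted' cases and none of the 'Rejected' cases.
[8, 7]: Rejected (first 8). [20, 7]: Accepted (first 20). [19, 8]: Accepted (first 19). [19, 9]: Accepted (first 19). [2, 4]: Rejected (first 2).

Rejected, Accepted, Accepted, Accepted, Rejected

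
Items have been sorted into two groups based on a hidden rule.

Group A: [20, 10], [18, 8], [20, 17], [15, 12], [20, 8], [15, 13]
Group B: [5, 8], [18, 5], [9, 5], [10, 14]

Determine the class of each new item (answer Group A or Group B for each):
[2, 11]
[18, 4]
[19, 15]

One predicate separates the groups cleanly: sum ≥ 26.
[2, 11] → 2+11 = 13 → Group B. [18, 4] → 18+4 = 22 → Group B. [19, 15] → 19+15 = 34 → Group A.

Group B, Group B, Group A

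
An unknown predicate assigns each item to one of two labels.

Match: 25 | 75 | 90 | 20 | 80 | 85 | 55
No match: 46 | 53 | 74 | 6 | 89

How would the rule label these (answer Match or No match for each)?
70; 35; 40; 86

Match, Match, Match, No match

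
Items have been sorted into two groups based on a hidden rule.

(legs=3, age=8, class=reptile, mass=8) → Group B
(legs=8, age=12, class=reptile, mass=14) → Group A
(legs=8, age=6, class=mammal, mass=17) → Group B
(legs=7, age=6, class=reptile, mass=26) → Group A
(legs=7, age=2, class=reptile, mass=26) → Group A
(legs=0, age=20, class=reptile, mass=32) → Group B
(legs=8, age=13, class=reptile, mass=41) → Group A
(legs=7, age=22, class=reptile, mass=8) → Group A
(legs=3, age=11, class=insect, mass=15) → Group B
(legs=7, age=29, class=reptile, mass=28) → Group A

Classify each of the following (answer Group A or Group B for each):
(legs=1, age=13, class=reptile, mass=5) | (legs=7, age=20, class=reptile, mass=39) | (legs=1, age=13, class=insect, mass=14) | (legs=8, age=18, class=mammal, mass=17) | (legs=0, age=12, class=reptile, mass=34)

Group B, Group A, Group B, Group B, Group B

A rule that fits every label: class is reptile AND legs ≥ 7 — true of each 'Group A' example, false of each 'Group B' one.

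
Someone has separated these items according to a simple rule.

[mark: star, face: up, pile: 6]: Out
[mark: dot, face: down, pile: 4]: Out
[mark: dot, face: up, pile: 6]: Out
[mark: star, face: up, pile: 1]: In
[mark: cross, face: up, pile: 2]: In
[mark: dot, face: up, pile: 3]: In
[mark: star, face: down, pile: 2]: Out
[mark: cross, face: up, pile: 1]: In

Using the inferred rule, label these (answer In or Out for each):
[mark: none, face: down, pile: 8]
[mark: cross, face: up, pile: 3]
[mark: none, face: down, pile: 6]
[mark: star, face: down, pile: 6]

Out, In, Out, Out

The classifier is using: face is up AND pile ≤ 3.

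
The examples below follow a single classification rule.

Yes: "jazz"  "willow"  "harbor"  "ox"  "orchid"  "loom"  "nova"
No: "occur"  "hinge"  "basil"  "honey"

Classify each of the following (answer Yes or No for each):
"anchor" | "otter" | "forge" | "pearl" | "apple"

The distinguishing property — even length — holds for all the 'Yes' cases and none of the 'No' cases.

Yes, No, No, No, No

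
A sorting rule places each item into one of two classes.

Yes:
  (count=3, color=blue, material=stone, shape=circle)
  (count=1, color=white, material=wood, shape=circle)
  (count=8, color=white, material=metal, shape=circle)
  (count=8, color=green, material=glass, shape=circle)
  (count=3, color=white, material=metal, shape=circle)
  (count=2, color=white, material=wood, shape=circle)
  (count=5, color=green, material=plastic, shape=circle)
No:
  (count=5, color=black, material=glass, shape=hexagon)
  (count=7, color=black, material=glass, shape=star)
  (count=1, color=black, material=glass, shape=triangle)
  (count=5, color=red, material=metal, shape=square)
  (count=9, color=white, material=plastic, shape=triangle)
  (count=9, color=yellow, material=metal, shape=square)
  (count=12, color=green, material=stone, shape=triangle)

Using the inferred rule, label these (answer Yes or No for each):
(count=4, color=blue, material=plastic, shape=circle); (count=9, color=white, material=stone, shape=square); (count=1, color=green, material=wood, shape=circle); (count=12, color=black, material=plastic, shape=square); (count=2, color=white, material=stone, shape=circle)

Yes, No, Yes, No, Yes

The classifier is using: shape is circle.
(count=4, color=blue, material=plastic, shape=circle): shape is circle, has this property → Yes. (count=9, color=white, material=stone, shape=square): shape is square, does not satisfy this → No. (count=1, color=green, material=wood, shape=circle): shape is circle, has this property → Yes. (count=12, color=black, material=plastic, shape=square): shape is square, does not satisfy this → No. (count=2, color=white, material=stone, shape=circle): shape is circle, has this property → Yes.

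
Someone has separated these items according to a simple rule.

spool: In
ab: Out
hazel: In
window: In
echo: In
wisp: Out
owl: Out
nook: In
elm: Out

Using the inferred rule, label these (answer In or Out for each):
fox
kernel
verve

The rule appears to be: has ≥ 2 vowels.

Out, In, In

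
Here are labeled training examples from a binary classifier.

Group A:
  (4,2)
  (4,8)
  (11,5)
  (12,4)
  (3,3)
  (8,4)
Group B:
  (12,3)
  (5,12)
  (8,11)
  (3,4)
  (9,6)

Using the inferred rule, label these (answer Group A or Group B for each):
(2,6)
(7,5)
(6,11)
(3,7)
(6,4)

The simplest hypothesis consistent with all the labels is: sum is even.

Group A, Group A, Group B, Group A, Group A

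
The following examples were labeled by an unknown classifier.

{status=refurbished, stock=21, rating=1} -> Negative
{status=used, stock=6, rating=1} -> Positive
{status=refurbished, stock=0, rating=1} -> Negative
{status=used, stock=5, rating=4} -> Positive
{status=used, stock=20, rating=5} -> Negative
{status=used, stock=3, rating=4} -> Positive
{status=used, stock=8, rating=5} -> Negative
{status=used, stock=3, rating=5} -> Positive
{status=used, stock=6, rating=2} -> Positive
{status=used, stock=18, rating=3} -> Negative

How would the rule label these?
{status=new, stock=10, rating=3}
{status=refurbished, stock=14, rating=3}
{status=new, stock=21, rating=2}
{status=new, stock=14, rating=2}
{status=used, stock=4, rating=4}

Negative, Negative, Negative, Negative, Positive

All 'Positive' examples share one property — status is used AND stock ≤ 6 — and every 'Negative' example lacks it.
Negative: {status=new, stock=10, rating=3}, since status is new, stock = 10.
Negative: {status=refurbished, stock=14, rating=3}, since status is refurbished, stock = 14.
Negative: {status=new, stock=21, rating=2}, since status is new, stock = 21.
Negative: {status=new, stock=14, rating=2}, since status is new, stock = 14.
Positive: {status=used, stock=4, rating=4}, since status is used, stock = 4.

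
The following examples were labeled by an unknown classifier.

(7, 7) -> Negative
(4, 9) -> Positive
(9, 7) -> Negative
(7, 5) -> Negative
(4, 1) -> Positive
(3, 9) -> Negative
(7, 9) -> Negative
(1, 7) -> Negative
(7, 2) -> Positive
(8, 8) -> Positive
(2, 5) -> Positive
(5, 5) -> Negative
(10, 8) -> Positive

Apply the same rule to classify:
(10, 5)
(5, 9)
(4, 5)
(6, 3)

Positive, Negative, Positive, Positive

One predicate separates the groups cleanly: product is even.
(10, 5) → 10·5 = 50 → Positive.
(5, 9) → 5·9 = 45 → Negative.
(4, 5) → 4·5 = 20 → Positive.
(6, 3) → 6·3 = 18 → Positive.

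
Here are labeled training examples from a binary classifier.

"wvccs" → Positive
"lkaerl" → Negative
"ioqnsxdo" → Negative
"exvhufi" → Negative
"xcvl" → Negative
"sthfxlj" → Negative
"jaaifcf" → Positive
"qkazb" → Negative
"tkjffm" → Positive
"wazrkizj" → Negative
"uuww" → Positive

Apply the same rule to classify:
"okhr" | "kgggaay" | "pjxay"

Negative, Positive, Negative

The distinguishing property — has a double letter — holds for all the 'Positive' cases and none of the 'Negative' cases.
"okhr" → no doubled letter → Negative. "kgggaay" → 'gg' doubled → Positive. "pjxay" → no doubled letter → Negative.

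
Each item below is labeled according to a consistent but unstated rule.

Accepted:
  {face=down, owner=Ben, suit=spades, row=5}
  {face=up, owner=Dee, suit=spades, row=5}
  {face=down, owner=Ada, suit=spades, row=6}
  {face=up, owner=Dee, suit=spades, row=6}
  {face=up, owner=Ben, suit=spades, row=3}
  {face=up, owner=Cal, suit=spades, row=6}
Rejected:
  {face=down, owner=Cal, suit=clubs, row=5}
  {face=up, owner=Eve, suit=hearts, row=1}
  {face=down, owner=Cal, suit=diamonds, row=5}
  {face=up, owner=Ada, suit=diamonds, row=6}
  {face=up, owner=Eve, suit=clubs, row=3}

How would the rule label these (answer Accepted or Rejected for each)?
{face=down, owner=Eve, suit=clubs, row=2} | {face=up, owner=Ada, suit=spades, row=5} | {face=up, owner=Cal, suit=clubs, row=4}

Rejected, Accepted, Rejected

The pattern is that an item is 'Accepted' exactly when: suit is spades.
{face=down, owner=Eve, suit=clubs, row=2}: Rejected (suit is clubs). {face=up, owner=Ada, suit=spades, row=5}: Accepted (suit is spades). {face=up, owner=Cal, suit=clubs, row=4}: Rejected (suit is clubs).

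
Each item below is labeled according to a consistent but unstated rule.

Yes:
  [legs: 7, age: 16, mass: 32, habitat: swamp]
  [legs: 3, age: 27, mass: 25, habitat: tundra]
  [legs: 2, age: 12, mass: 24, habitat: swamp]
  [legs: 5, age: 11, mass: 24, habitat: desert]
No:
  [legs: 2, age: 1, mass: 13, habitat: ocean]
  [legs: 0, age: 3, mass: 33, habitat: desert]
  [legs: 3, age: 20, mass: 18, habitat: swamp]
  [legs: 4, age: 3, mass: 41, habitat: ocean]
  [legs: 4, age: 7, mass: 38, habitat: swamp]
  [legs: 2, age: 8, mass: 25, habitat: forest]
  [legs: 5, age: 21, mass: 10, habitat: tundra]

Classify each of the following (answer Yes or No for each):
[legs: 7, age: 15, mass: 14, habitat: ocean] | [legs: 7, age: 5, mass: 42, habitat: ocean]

No, No

One predicate separates the groups cleanly: age ≥ 11 AND mass ≥ 24.
[legs: 7, age: 15, mass: 14, habitat: ocean] → age = 15, mass = 14 → No.
[legs: 7, age: 5, mass: 42, habitat: ocean] → age = 5, mass = 42 → No.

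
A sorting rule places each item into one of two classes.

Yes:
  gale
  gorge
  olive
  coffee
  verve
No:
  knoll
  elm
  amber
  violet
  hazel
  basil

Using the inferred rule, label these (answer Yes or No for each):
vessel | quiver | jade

No, No, Yes

All 'Yes' examples share one property — ends with 'e' — and every 'No' example lacks it.
No: vessel, since ends with 'l'. No: quiver, since ends with 'r'. Yes: jade, since ends with 'e'.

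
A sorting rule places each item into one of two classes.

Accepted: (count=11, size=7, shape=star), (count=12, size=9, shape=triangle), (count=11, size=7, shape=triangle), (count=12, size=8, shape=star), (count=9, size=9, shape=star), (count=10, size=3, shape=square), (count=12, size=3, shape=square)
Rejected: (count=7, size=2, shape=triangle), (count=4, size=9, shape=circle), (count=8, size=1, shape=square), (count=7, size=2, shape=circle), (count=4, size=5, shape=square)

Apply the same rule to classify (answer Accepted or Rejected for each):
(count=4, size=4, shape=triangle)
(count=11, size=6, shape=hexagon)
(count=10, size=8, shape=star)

The classifier is using: count ≥ 9.

Rejected, Accepted, Accepted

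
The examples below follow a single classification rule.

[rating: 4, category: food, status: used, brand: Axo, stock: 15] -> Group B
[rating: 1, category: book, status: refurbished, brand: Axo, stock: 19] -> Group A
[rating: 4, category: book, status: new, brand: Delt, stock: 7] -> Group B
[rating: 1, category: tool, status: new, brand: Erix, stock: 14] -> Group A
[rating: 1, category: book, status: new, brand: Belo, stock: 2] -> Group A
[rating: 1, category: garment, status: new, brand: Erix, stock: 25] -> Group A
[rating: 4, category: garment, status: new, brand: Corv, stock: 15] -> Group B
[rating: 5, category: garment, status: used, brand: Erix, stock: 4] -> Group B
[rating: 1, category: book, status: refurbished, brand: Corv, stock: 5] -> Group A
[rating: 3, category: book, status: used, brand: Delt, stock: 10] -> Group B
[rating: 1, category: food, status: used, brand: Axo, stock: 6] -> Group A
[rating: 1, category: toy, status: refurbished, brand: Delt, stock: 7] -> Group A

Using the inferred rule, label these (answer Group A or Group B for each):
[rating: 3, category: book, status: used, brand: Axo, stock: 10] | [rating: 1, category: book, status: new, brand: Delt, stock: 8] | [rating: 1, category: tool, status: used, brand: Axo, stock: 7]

Group B, Group A, Group A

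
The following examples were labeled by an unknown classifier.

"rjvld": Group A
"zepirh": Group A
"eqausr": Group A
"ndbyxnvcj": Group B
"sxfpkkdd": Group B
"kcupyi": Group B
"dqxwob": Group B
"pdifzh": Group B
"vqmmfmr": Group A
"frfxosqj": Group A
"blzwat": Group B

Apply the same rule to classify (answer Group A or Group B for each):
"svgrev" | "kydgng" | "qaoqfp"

Group A, Group B, Group B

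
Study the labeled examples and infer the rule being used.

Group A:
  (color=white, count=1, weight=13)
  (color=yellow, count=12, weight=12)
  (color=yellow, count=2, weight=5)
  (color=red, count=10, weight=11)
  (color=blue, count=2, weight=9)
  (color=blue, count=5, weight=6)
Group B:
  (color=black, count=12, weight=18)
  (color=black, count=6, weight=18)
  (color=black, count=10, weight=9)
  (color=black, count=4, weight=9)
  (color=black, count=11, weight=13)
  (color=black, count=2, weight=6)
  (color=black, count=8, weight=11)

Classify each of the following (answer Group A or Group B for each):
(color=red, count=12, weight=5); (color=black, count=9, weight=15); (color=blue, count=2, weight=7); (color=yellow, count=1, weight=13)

Group A, Group B, Group A, Group A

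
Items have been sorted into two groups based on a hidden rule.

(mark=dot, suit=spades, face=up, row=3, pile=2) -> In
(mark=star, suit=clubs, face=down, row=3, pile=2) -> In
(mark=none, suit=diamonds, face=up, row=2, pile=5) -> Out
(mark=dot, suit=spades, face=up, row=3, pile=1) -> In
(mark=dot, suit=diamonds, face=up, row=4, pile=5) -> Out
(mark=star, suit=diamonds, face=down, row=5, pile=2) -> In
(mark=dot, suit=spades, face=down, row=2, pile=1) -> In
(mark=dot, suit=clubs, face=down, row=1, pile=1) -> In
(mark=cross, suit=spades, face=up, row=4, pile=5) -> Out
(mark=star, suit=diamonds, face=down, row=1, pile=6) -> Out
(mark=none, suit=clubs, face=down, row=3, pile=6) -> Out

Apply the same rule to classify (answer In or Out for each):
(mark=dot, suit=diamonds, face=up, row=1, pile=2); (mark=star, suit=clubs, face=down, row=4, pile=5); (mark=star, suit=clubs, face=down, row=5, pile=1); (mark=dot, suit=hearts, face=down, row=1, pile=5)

In, Out, In, Out

Rule: pile ≤ 2. This holds for each 'In' example and fails for each 'Out' one.
In: (mark=dot, suit=diamonds, face=up, row=1, pile=2), since pile = 2. Out: (mark=star, suit=clubs, face=down, row=4, pile=5), since pile = 5. In: (mark=star, suit=clubs, face=down, row=5, pile=1), since pile = 1. Out: (mark=dot, suit=hearts, face=down, row=1, pile=5), since pile = 5.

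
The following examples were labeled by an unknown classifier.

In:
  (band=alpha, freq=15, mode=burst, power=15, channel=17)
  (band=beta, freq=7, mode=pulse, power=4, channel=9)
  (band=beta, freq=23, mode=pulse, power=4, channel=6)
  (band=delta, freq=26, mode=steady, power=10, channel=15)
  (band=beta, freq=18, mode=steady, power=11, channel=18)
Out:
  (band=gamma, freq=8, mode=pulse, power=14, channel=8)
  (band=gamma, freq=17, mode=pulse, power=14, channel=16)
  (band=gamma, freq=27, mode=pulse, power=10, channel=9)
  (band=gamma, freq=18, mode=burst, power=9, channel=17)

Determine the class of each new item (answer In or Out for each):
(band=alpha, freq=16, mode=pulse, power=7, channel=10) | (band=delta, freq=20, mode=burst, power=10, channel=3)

In, In

The classifier is using: band is not gamma.
(band=alpha, freq=16, mode=pulse, power=7, channel=10): In (band is alpha).
(band=delta, freq=20, mode=burst, power=10, channel=3): In (band is delta).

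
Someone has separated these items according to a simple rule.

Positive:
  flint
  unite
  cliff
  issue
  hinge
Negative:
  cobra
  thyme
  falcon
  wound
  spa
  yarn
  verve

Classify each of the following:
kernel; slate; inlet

The simplest hypothesis consistent with all the labels is: contains 'i'.

Negative, Negative, Positive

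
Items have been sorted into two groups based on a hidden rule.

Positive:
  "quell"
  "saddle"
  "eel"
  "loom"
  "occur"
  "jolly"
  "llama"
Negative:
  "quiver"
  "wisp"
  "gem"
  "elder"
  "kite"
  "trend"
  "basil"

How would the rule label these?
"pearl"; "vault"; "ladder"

Negative, Negative, Positive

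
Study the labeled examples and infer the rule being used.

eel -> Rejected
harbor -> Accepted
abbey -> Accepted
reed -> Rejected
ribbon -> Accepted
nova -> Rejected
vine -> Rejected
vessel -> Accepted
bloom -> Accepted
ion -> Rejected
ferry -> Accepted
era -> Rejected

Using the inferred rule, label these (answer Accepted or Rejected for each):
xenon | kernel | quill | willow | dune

A rule that fits every label: length ≥ 5 — true of each 'Accepted' example, false of each 'Rejected' one.

Accepted, Accepted, Accepted, Accepted, Rejected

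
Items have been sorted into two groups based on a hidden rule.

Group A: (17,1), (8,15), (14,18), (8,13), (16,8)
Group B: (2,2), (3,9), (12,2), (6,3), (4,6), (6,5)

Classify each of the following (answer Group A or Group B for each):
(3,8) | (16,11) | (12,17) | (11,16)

Group B, Group A, Group A, Group A

Every 'Group A' example satisfies: sum ≥ 18. None of the 'Group B' examples do.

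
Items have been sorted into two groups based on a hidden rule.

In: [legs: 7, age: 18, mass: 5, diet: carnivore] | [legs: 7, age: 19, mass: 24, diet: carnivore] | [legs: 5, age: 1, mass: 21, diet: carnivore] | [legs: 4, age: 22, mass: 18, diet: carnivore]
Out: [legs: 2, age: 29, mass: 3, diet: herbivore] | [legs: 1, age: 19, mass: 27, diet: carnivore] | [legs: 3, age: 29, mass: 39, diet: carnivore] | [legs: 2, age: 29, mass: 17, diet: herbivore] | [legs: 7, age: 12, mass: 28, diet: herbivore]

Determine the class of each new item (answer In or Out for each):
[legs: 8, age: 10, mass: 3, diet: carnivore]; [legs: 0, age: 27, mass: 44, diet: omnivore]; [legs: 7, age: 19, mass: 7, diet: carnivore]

In, Out, In

The rule appears to be: diet is carnivore AND legs ≥ 4.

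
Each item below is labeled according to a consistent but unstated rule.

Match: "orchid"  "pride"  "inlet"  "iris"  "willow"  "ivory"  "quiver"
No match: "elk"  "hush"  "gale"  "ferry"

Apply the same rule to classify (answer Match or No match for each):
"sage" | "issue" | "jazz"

The common property of the 'Match' items is: contains 'i'. No 'No match' item has it.
"sage": no 'i', lacks this property → No match. "issue": has 'i', satisfies this → Match. "jazz": no 'i', lacks this property → No match.

No match, Match, No match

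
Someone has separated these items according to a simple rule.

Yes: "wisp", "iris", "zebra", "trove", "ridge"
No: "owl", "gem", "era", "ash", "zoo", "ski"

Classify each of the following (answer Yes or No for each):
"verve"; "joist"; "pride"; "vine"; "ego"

The simplest hypothesis consistent with all the labels is: length ≥ 4.
"verve" → length 5 → Yes.
"joist" → length 5 → Yes.
"pride" → length 5 → Yes.
"vine" → length 4 → Yes.
"ego" → length 3 → No.

Yes, Yes, Yes, Yes, No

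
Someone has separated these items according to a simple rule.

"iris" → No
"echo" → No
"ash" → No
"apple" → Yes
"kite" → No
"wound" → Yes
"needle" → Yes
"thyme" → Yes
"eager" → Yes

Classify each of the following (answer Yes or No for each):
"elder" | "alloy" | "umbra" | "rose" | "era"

Yes, Yes, Yes, No, No

'Yes' ⟺ length ≥ 5.
"elder" → length 5 → Yes. "alloy" → length 5 → Yes. "umbra" → length 5 → Yes. "rose" → length 4 → No. "era" → length 3 → No.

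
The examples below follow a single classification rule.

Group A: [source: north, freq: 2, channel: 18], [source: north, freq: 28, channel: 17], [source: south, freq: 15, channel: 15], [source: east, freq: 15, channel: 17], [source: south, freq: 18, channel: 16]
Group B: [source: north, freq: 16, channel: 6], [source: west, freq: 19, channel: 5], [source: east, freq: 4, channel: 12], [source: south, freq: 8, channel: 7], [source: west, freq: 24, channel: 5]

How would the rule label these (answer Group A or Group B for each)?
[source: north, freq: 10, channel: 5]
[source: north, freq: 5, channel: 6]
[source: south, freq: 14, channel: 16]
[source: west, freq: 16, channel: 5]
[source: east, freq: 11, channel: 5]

The pattern is that an item is 'Group A' exactly when: channel ≥ 15.

Group B, Group B, Group A, Group B, Group B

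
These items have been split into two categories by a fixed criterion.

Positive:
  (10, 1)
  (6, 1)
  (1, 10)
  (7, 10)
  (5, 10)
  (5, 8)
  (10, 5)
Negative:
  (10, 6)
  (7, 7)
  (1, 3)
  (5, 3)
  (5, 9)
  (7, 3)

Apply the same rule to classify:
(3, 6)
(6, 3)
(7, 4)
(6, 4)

Positive, Positive, Positive, Negative

The pattern is that an item is 'Positive' exactly when: sum is odd.
(3, 6) → 3+6 = 9 → Positive.
(6, 3) → 6+3 = 9 → Positive.
(7, 4) → 7+4 = 11 → Positive.
(6, 4) → 6+4 = 10 → Negative.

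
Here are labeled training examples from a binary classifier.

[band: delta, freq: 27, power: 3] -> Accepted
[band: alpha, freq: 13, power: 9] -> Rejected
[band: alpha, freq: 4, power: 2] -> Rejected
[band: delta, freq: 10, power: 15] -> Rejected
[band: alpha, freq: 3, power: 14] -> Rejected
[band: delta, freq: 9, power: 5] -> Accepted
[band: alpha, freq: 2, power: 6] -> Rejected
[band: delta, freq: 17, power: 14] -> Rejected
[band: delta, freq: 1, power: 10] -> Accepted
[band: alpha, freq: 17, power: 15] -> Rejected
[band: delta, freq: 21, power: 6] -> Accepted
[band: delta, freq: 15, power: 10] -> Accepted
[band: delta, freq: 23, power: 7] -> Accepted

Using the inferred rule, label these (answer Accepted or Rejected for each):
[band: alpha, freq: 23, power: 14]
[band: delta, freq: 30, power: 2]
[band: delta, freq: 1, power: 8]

The distinguishing property — band is delta AND power ≤ 10 — holds for all the 'Accepted' cases and none of the 'Rejected' cases.

Rejected, Accepted, Accepted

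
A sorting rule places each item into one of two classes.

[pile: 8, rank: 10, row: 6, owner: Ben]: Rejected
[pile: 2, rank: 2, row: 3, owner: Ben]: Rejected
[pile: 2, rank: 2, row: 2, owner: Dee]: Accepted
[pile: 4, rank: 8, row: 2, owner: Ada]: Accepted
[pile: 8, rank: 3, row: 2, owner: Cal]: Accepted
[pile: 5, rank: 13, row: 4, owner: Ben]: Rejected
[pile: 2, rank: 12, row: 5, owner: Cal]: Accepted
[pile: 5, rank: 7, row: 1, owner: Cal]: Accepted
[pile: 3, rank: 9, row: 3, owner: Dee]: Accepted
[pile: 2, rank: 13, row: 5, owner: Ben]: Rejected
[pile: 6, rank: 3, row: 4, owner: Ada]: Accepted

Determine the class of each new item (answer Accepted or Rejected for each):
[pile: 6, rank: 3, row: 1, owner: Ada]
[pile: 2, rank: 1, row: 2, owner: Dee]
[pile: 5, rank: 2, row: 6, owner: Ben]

The distinguishing property — owner is not Ben — holds for all the 'Accepted' cases and none of the 'Rejected' cases.
Accepted: [pile: 6, rank: 3, row: 1, owner: Ada], since owner is Ada.
Accepted: [pile: 2, rank: 1, row: 2, owner: Dee], since owner is Dee.
Rejected: [pile: 5, rank: 2, row: 6, owner: Ben], since owner is Ben.

Accepted, Accepted, Rejected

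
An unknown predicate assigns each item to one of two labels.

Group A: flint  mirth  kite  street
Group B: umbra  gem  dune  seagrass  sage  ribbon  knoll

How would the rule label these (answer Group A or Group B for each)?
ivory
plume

Group B, Group B

All 'Group A' examples share one property — contains 't' — and every 'Group B' example lacks it.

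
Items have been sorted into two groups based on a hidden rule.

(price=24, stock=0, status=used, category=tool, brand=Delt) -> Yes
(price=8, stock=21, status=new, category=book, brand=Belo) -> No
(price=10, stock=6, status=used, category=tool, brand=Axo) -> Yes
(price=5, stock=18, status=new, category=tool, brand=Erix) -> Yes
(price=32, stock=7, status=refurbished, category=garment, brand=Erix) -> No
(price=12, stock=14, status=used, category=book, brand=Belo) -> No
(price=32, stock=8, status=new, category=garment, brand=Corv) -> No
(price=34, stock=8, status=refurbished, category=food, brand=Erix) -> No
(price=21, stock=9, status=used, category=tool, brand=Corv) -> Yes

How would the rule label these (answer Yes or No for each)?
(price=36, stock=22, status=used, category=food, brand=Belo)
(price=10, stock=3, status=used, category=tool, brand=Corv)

A rule that fits every label: category is tool — true of each 'Yes' example, false of each 'No' one.

No, Yes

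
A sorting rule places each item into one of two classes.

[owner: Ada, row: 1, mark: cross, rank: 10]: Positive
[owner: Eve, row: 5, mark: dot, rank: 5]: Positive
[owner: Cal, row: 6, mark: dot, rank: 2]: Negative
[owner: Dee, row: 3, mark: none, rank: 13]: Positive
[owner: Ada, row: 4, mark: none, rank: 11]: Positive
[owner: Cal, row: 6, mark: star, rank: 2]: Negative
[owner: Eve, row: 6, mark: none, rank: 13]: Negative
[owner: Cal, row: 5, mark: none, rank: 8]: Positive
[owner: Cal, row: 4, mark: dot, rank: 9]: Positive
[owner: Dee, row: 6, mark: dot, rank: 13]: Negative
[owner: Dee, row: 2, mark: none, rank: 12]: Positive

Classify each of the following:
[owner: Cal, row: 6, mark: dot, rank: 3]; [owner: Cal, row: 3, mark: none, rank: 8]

'Positive' ⟺ row ≤ 5.
[owner: Cal, row: 6, mark: dot, rank: 3]: row = 6 — doesn't qualify, so Negative.
[owner: Cal, row: 3, mark: none, rank: 8]: row = 3 — has this property, so Positive.

Negative, Positive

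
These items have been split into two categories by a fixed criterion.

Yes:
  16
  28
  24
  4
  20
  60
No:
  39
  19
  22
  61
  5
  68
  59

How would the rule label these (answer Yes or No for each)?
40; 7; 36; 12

One predicate separates the groups cleanly: multiple of 4 AND at most 60.
40: 40 = 4·10, 40 ≤ 60 — matches, so Yes.
7: 7 = 4·1 + 3, 7 ≤ 60 — doesn't match, so No.
36: 36 = 4·9, 36 ≤ 60 — matches, so Yes.
12: 12 = 4·3, 12 ≤ 60 — matches, so Yes.

Yes, No, Yes, Yes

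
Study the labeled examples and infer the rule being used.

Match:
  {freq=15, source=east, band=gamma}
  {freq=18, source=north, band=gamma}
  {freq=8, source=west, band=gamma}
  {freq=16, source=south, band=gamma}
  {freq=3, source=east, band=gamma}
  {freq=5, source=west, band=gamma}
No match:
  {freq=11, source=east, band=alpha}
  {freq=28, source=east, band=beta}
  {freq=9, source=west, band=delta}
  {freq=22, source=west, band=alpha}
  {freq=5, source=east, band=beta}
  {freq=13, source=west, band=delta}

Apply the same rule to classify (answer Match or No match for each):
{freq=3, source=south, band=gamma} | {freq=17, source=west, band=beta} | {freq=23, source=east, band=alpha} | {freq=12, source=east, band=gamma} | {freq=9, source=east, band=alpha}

Looking at the examples, the only property every 'Match' case has and every 'No match' case lacks is: band is gamma.
{freq=3, source=south, band=gamma} — band is gamma, hence Match.
{freq=17, source=west, band=beta} — band is beta, hence No match.
{freq=23, source=east, band=alpha} — band is alpha, hence No match.
{freq=12, source=east, band=gamma} — band is gamma, hence Match.
{freq=9, source=east, band=alpha} — band is alpha, hence No match.

Match, No match, No match, Match, No match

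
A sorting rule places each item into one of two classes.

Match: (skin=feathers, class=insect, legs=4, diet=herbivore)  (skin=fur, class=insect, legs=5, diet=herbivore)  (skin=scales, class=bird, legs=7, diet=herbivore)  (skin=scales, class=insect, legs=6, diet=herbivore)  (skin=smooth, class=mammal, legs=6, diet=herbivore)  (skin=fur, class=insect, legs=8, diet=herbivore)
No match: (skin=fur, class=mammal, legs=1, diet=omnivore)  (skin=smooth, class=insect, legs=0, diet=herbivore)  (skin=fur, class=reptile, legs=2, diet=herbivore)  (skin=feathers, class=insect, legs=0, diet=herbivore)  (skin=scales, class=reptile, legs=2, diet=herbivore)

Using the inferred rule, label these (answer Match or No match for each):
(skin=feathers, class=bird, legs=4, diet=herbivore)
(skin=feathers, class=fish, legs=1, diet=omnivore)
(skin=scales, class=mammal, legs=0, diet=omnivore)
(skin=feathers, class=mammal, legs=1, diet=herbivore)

Match, No match, No match, No match

All 'Match' examples share one property — legs ≥ 4 — and every 'No match' example lacks it.
Match: (skin=feathers, class=bird, legs=4, diet=herbivore), since legs = 4. No match: (skin=feathers, class=fish, legs=1, diet=omnivore), since legs = 1. No match: (skin=scales, class=mammal, legs=0, diet=omnivore), since legs = 0. No match: (skin=feathers, class=mammal, legs=1, diet=herbivore), since legs = 1.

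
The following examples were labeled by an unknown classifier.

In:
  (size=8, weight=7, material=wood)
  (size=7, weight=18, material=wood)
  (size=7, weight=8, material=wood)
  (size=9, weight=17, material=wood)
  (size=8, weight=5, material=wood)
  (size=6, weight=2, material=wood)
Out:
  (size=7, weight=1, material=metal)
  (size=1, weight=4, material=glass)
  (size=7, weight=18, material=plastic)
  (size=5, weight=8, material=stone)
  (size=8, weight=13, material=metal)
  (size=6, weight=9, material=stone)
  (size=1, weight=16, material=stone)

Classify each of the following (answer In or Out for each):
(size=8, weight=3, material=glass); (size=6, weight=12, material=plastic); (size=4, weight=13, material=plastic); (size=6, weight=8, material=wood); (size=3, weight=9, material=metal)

A rule that fits every label: material is wood — true of each 'In' example, false of each 'Out' one.
(size=8, weight=3, material=glass): material is glass, fails the rule → Out. (size=6, weight=12, material=plastic): material is plastic, fails the rule → Out. (size=4, weight=13, material=plastic): material is plastic, fails the rule → Out. (size=6, weight=8, material=wood): material is wood, qualifies → In. (size=3, weight=9, material=metal): material is metal, fails the rule → Out.

Out, Out, Out, In, Out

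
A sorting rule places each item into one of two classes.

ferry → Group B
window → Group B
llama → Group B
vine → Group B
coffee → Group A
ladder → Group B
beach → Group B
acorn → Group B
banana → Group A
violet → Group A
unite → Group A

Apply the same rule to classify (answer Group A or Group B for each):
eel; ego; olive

Group B, Group B, Group A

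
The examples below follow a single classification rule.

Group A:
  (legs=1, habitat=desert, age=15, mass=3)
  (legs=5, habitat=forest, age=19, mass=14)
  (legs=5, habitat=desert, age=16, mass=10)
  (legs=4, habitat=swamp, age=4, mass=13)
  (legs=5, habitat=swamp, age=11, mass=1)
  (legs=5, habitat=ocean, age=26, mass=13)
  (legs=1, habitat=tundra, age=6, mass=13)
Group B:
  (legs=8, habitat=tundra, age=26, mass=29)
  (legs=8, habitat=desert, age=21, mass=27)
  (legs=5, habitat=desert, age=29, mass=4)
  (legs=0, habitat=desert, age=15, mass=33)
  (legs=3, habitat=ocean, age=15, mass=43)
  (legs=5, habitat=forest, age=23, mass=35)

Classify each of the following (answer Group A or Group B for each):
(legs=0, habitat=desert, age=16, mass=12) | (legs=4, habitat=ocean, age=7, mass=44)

One predicate separates the groups cleanly: age ≤ 26 AND mass ≤ 14.
(legs=0, habitat=desert, age=16, mass=12): Group A (age = 16, mass = 12). (legs=4, habitat=ocean, age=7, mass=44): Group B (age = 7, mass = 44).

Group A, Group B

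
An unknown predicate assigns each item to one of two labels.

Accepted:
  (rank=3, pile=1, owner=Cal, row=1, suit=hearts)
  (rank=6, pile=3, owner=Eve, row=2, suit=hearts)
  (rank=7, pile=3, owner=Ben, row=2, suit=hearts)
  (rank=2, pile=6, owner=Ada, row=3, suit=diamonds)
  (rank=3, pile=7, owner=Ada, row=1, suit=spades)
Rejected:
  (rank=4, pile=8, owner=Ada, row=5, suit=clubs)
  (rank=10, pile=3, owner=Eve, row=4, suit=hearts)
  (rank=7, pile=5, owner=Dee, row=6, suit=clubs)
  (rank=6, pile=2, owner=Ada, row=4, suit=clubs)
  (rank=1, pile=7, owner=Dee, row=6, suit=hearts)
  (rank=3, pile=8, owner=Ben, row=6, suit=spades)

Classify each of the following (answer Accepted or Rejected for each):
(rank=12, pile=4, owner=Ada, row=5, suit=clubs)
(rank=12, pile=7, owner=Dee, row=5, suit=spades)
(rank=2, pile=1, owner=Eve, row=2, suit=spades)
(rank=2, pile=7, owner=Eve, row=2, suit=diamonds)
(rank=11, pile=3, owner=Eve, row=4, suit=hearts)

Rejected, Rejected, Accepted, Accepted, Rejected

All 'Accepted' examples share one property — row ≤ 3 — and every 'Rejected' example lacks it.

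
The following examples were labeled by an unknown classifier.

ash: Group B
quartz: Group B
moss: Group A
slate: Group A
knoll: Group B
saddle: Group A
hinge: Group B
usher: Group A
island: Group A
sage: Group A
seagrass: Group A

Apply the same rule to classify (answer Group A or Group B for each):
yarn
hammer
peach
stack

Group B, Group B, Group B, Group A

The simplest hypothesis consistent with all the labels is: length ≥ 4 AND contains 's'.
yarn → length 4, no 's' → Group B.
hammer → length 6, no 's' → Group B.
peach → length 5, no 's' → Group B.
stack → length 5, has 's' → Group A.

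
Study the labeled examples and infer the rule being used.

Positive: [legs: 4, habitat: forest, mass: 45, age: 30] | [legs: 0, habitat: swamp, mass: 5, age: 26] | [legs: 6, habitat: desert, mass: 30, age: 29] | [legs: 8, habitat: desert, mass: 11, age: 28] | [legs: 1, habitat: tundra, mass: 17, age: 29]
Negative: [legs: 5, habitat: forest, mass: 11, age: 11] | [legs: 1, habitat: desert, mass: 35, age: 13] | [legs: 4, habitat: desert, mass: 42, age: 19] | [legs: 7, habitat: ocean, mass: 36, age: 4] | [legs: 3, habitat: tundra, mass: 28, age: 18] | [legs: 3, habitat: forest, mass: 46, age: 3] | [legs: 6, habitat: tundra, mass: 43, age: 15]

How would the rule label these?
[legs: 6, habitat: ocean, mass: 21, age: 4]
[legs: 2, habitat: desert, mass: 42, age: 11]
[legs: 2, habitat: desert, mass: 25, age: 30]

The common property of the 'Positive' items is: age ≥ 26. No 'Negative' item has it.
[legs: 6, habitat: ocean, mass: 21, age: 4] → age = 4 → Negative. [legs: 2, habitat: desert, mass: 42, age: 11] → age = 11 → Negative. [legs: 2, habitat: desert, mass: 25, age: 30] → age = 30 → Positive.

Negative, Negative, Positive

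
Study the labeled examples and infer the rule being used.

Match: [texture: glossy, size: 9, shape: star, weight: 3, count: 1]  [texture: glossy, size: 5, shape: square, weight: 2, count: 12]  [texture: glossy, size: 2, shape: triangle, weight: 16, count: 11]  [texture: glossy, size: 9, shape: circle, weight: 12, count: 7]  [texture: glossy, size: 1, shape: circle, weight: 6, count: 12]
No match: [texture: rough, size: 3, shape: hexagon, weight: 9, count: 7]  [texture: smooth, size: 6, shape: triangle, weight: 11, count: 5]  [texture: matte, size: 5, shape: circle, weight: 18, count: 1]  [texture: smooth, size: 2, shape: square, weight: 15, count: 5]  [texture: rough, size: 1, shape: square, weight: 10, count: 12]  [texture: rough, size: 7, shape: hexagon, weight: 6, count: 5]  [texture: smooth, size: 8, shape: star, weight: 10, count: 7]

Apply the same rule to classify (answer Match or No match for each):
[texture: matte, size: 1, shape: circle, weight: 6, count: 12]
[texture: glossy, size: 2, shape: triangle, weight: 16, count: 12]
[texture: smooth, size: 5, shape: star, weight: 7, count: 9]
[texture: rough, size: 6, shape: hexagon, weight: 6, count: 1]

No match, Match, No match, No match

Checking candidate rules against both groups, what survives is: texture is glossy.
[texture: matte, size: 1, shape: circle, weight: 6, count: 12] → texture is matte → No match. [texture: glossy, size: 2, shape: triangle, weight: 16, count: 12] → texture is glossy → Match. [texture: smooth, size: 5, shape: star, weight: 7, count: 9] → texture is smooth → No match. [texture: rough, size: 6, shape: hexagon, weight: 6, count: 1] → texture is rough → No match.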